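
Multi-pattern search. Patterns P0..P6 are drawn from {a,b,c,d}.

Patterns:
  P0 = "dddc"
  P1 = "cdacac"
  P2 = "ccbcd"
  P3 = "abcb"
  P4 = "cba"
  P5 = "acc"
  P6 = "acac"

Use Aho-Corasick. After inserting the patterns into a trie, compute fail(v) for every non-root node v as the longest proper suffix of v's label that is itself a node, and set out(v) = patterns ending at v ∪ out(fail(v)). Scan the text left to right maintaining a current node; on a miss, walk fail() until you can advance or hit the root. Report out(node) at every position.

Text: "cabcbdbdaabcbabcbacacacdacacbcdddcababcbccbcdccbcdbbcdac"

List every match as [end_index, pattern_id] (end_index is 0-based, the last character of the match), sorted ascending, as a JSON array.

Build automaton:
Trie (insert patterns):
  0='ε' goto a→15 c→5 d→1
  1='d' goto d→2
  2='dd' goto d→3
  3='ddd' goto c→4
  4='dddc' goto ·  [P0 ends]
  5='c' goto b→19 c→11 d→6
  6='cd' goto a→7
  7='cda' goto c→8
  8='cdac' goto a→9
  9='cdaca' goto c→10
  10='cdacac' goto ·  [P1 ends]
  11='cc' goto b→12
  12='ccb' goto c→13
  13='ccbc' goto d→14
  14='ccbcd' goto ·  [P2 ends]
  15='a' goto b→16 c→21
  16='ab' goto c→17
  17='abc' goto b→18
  18='abcb' goto ·  [P3 ends]
  19='cb' goto a→20
  20='cba' goto ·  [P4 ends]
  21='ac' goto a→23 c→22
  22='acc' goto ·  [P5 ends]
  23='aca' goto c→24
  24='acac' goto ·  [P6 ends]

BFS fail/out derivation:
  fail(1) 'd': from fail(0)=0 chase 'd': 0 ⇒ 0;  out=∅∪out(0)=∅
  fail(5) 'c': from fail(0)=0 chase 'c': 0 ⇒ 0;  out=∅∪out(0)=∅
  fail(15) 'a': from fail(0)=0 chase 'a': 0 ⇒ 0;  out=∅∪out(0)=∅
  fail(2) 'dd': from fail(1)=0 chase 'd': 0 ⇒ 1;  out=∅∪out(1)=∅
  fail(6) 'cd': from fail(5)=0 chase 'd': 0 ⇒ 1;  out=∅∪out(1)=∅
  fail(11) 'cc': from fail(5)=0 chase 'c': 0 ⇒ 5;  out=∅∪out(5)=∅
  fail(16) 'ab': from fail(15)=0 chase 'b': 0 ⇒ 0;  out=∅∪out(0)=∅
  fail(19) 'cb': from fail(5)=0 chase 'b': 0 ⇒ 0;  out=∅∪out(0)=∅
  fail(21) 'ac': from fail(15)=0 chase 'c': 0 ⇒ 5;  out=∅∪out(5)=∅
  fail(3) 'ddd': from fail(2)=1 chase 'd': 1 ⇒ 2;  out=∅∪out(2)=∅
  fail(7) 'cda': from fail(6)=1 chase 'a': 1→0 ⇒ 15;  out=∅∪out(15)=∅
  fail(12) 'ccb': from fail(11)=5 chase 'b': 5 ⇒ 19;  out=∅∪out(19)=∅
  fail(17) 'abc': from fail(16)=0 chase 'c': 0 ⇒ 5;  out=∅∪out(5)=∅
  fail(20) 'cba': from fail(19)=0 chase 'a': 0 ⇒ 15;  out={4}∪out(15)={4}
  fail(22) 'acc': from fail(21)=5 chase 'c': 5 ⇒ 11;  out={5}∪out(11)={5}
  fail(23) 'aca': from fail(21)=5 chase 'a': 5→0 ⇒ 15;  out=∅∪out(15)=∅
  fail(4) 'dddc': from fail(3)=2 chase 'c': 2→1→0 ⇒ 5;  out={0}∪out(5)={0}
  fail(8) 'cdac': from fail(7)=15 chase 'c': 15 ⇒ 21;  out=∅∪out(21)=∅
  fail(13) 'ccbc': from fail(12)=19 chase 'c': 19→0 ⇒ 5;  out=∅∪out(5)=∅
  fail(18) 'abcb': from fail(17)=5 chase 'b': 5 ⇒ 19;  out={3}∪out(19)={3}
  fail(24) 'acac': from fail(23)=15 chase 'c': 15 ⇒ 21;  out={6}∪out(21)={6}
  fail(9) 'cdaca': from fail(8)=21 chase 'a': 21 ⇒ 23;  out=∅∪out(23)=∅
  fail(14) 'ccbcd': from fail(13)=5 chase 'd': 5 ⇒ 6;  out={2}∪out(6)={2}
  fail(10) 'cdacac': from fail(9)=23 chase 'c': 23 ⇒ 24;  out={1}∪out(24)={1,6}

Text stream:
pos 0 'c': at 5
pos 1 'a': at 15 (fail-walked)
pos 2 'b': at 16
pos 3 'c': at 17
pos 4 'b': at 18  → match P3@[1:4]
pos 5 'd': at 1 (fail-walked)
pos 6 'b': at 0 (fail-walked)
pos 7 'd': at 1
pos 8 'a': at 15 (fail-walked)
pos 9 'a': at 15 (fail-walked)
pos 10 'b': at 16
pos 11 'c': at 17
pos 12 'b': at 18  → match P3@[9:12]
pos 13 'a': at 20 (fail-walked)  → match P4@[11:13]
pos 14 'b': at 16 (fail-walked)
pos 15 'c': at 17
pos 16 'b': at 18  → match P3@[13:16]
pos 17 'a': at 20 (fail-walked)  → match P4@[15:17]
pos 18 'c': at 21 (fail-walked)
pos 19 'a': at 23
pos 20 'c': at 24  → match P6@[17:20]
pos 21 'a': at 23 (fail-walked)
pos 22 'c': at 24  → match P6@[19:22]
pos 23 'd': at 6 (fail-walked)
pos 24 'a': at 7
pos 25 'c': at 8
pos 26 'a': at 9
pos 27 'c': at 10  → match P1@[22:27],P6@[24:27]
pos 28 'b': at 19 (fail-walked)
pos 29 'c': at 5 (fail-walked)
pos 30 'd': at 6
pos 31 'd': at 2 (fail-walked)
pos 32 'd': at 3
pos 33 'c': at 4  → match P0@[30:33]
pos 34 'a': at 15 (fail-walked)
pos 35 'b': at 16
pos 36 'a': at 15 (fail-walked)
pos 37 'b': at 16
pos 38 'c': at 17
pos 39 'b': at 18  → match P3@[36:39]
pos 40 'c': at 5 (fail-walked)
pos 41 'c': at 11
pos 42 'b': at 12
pos 43 'c': at 13
pos 44 'd': at 14  → match P2@[40:44]
pos 45 'c': at 5 (fail-walked)
pos 46 'c': at 11
pos 47 'b': at 12
pos 48 'c': at 13
pos 49 'd': at 14  → match P2@[45:49]
pos 50 'b': at 0 (fail-walked)
pos 51 'b': at 0
pos 52 'c': at 5
pos 53 'd': at 6
pos 54 'a': at 7
pos 55 'c': at 8

All matches (sorted): [[4,3],[12,3],[13,4],[16,3],[17,4],[20,6],[22,6],[27,1],[27,6],[33,0],[39,3],[44,2],[49,2]]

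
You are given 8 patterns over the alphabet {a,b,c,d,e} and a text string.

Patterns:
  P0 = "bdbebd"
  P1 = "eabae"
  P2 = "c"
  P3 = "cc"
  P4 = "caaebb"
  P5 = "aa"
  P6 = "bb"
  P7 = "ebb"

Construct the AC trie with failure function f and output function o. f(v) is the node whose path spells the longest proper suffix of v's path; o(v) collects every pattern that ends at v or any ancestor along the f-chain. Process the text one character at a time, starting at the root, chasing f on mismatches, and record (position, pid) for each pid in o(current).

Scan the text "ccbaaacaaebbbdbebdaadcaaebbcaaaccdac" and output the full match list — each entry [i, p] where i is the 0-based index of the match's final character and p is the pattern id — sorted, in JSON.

Build automaton:
Trie nodes:
  n0 'ε': a→19 b→1 c→12 e→7
  n1 'b': b→21 d→2
  n2 'bd': b→3
  n3 'bdb': e→4
  n4 'bdbe': b→5
  n5 'bdbeb': d→6
  n6 'bdbebd': ·  ←P0
  n7 'e': a→8 b→22
  n8 'ea': b→9
  n9 'eab': a→10
  n10 'eaba': e→11
  n11 'eabae': ·  ←P1
  n12 'c': a→14 c→13  ←P2
  n13 'cc': ·  ←P3
  n14 'ca': a→15
  n15 'caa': e→16
  n16 'caae': b→17
  n17 'caaeb': b→18
  n18 'caaebb': ·  ←P4
  n19 'a': a→20
  n20 'aa': ·  ←P5
  n21 'bb': ·  ←P6
  n22 'eb': b→23
  n23 'ebb': ·  ←P7

Failure links (BFS by depth):
  n1('b'): parent n0 fail=0; on 'b' 0 → fail=0;  out ∅∪∅=∅
  n7('e'): parent n0 fail=0; on 'e' 0 → fail=0;  out ∅∪∅=∅
  n12('c'): parent n0 fail=0; on 'c' 0 → fail=0;  out {2}∪∅={2}
  n19('a'): parent n0 fail=0; on 'a' 0 → fail=0;  out ∅∪∅=∅
  n2('bd'): parent n1 fail=0; on 'd' 0 → fail=0;  out ∅∪∅=∅
  n8('ea'): parent n7 fail=0; on 'a' 0 → fail=19;  out ∅∪∅=∅
  n13('cc'): parent n12 fail=0; on 'c' 0 → fail=12;  out {3}∪{2}={2,3}
  n14('ca'): parent n12 fail=0; on 'a' 0 → fail=19;  out ∅∪∅=∅
  n20('aa'): parent n19 fail=0; on 'a' 0 → fail=19;  out {5}∪∅={5}
  n21('bb'): parent n1 fail=0; on 'b' 0 → fail=1;  out {6}∪∅={6}
  n22('eb'): parent n7 fail=0; on 'b' 0 → fail=1;  out ∅∪∅=∅
  n3('bdb'): parent n2 fail=0; on 'b' 0 → fail=1;  out ∅∪∅=∅
  n9('eab'): parent n8 fail=19; on 'b' 19→0 → fail=1;  out ∅∪∅=∅
  n15('caa'): parent n14 fail=19; on 'a' 19 → fail=20;  out ∅∪{5}={5}
  n23('ebb'): parent n22 fail=1; on 'b' 1 → fail=21;  out {7}∪{6}={6,7}
  n4('bdbe'): parent n3 fail=1; on 'e' 1→0 → fail=7;  out ∅∪∅=∅
  n10('eaba'): parent n9 fail=1; on 'a' 1→0 → fail=19;  out ∅∪∅=∅
  n16('caae'): parent n15 fail=20; on 'e' 20→19→0 → fail=7;  out ∅∪∅=∅
  n5('bdbeb'): parent n4 fail=7; on 'b' 7 → fail=22;  out ∅∪∅=∅
  n11('eabae'): parent n10 fail=19; on 'e' 19→0 → fail=7;  out {1}∪∅={1}
  n17('caaeb'): parent n16 fail=7; on 'b' 7 → fail=22;  out ∅∪∅=∅
  n6('bdbebd'): parent n5 fail=22; on 'd' 22→1 → fail=2;  out {0}∪∅={0}
  n18('caaebb'): parent n17 fail=22; on 'b' 22 → fail=23;  out {4}∪{6,7}={4,6,7}

Scan:
i=0 'c': node 0→12  → match P2@[0:0]
i=1 'c': node 12→13  → match P2@[1:1],P3@[0:1]
i=2 'b': node 13→1 (via fail)
i=3 'a': node 1→19 (via fail)
i=4 'a': node 19→20  → match P5@[3:4]
i=5 'a': node 20→20 (via fail)  → match P5@[4:5]
i=6 'c': node 20→12 (via fail)  → match P2@[6:6]
i=7 'a': node 12→14
i=8 'a': node 14→15  → match P5@[7:8]
i=9 'e': node 15→16
i=10 'b': node 16→17
i=11 'b': node 17→18  → match P4@[6:11],P6@[10:11],P7@[9:11]
i=12 'b': node 18→21 (via fail)  → match P6@[11:12]
i=13 'd': node 21→2 (via fail)
i=14 'b': node 2→3
i=15 'e': node 3→4
i=16 'b': node 4→5
i=17 'd': node 5→6  → match P0@[12:17]
i=18 'a': node 6→19 (via fail)
i=19 'a': node 19→20  → match P5@[18:19]
i=20 'd': node 20→0 (via fail)
i=21 'c': node 0→12  → match P2@[21:21]
i=22 'a': node 12→14
i=23 'a': node 14→15  → match P5@[22:23]
i=24 'e': node 15→16
i=25 'b': node 16→17
i=26 'b': node 17→18  → match P4@[21:26],P6@[25:26],P7@[24:26]
i=27 'c': node 18→12 (via fail)  → match P2@[27:27]
i=28 'a': node 12→14
i=29 'a': node 14→15  → match P5@[28:29]
i=30 'a': node 15→20 (via fail)  → match P5@[29:30]
i=31 'c': node 20→12 (via fail)  → match P2@[31:31]
i=32 'c': node 12→13  → match P2@[32:32],P3@[31:32]
i=33 'd': node 13→0 (via fail)
i=34 'a': node 0→19
i=35 'c': node 19→12 (via fail)  → match P2@[35:35]

All matches (sorted): [[0,2],[1,2],[1,3],[4,5],[5,5],[6,2],[8,5],[11,4],[11,6],[11,7],[12,6],[17,0],[19,5],[21,2],[23,5],[26,4],[26,6],[26,7],[27,2],[29,5],[30,5],[31,2],[32,2],[32,3],[35,2]]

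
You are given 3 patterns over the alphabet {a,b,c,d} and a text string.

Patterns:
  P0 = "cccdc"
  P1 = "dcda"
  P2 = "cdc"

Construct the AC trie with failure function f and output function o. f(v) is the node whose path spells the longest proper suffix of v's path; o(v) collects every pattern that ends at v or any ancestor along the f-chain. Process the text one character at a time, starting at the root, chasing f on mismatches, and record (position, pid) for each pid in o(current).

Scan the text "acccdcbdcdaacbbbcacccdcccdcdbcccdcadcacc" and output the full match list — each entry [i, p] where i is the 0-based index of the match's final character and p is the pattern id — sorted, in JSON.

Build:
Trie (insert patterns):
  n0 'ε': c→1 d→6
  n1 'c': c→2 d→10
  n2 'cc': c→3
  n3 'ccc': d→4
  n4 'cccd': c→5
  n5 'cccdc': ·  [P0 ends]
  n6 'd': c→7
  n7 'dc': d→8
  n8 'dcd': a→9
  n9 'dcda': ·  [P1 ends]
  n10 'cd': c→11
  n11 'cdc': ·  [P2 ends]

Failure links (BFS by depth):
  n1('c'): parent n0 fail=0; on 'c' 0 → fail=0;  out ∅∪∅=∅
  n6('d'): parent n0 fail=0; on 'd' 0 → fail=0;  out ∅∪∅=∅
  n2('cc'): parent n1 fail=0; on 'c' 0 → fail=1;  out ∅∪∅=∅
  n7('dc'): parent n6 fail=0; on 'c' 0 → fail=1;  out ∅∪∅=∅
  n10('cd'): parent n1 fail=0; on 'd' 0 → fail=6;  out ∅∪∅=∅
  n3('ccc'): parent n2 fail=1; on 'c' 1 → fail=2;  out ∅∪∅=∅
  n8('dcd'): parent n7 fail=1; on 'd' 1 → fail=10;  out ∅∪∅=∅
  n11('cdc'): parent n10 fail=6; on 'c' 6 → fail=7;  out {2}∪∅={2}
  n4('cccd'): parent n3 fail=2; on 'd' 2→1 → fail=10;  out ∅∪∅=∅
  n9('dcda'): parent n8 fail=10; on 'a' 10→6→0 → fail=0;  out {1}∪∅={1}
  n5('cccdc'): parent n4 fail=10; on 'c' 10 → fail=11;  out {0}∪{2}={0,2}

Scan:
[0] read 'a'  n0⇒n0
[1] read 'c'  n0⇒n1
[2] read 'c'  n1⇒n2
[3] read 'c'  n2⇒n3
[4] read 'd'  n3⇒n4
[5] read 'c'  n4⇒n5  → match P0@[1:5],P2@[3:5]
[6] read 'b'  n5⇒n0 (via fail)
[7] read 'd'  n0⇒n6
[8] read 'c'  n6⇒n7
[9] read 'd'  n7⇒n8
[10] read 'a'  n8⇒n9  → match P1@[7:10]
[11] read 'a'  n9⇒n0 (via fail)
[12] read 'c'  n0⇒n1
[13] read 'b'  n1⇒n0 (via fail)
[14] read 'b'  n0⇒n0
[15] read 'b'  n0⇒n0
[16] read 'c'  n0⇒n1
[17] read 'a'  n1⇒n0 (via fail)
[18] read 'c'  n0⇒n1
[19] read 'c'  n1⇒n2
[20] read 'c'  n2⇒n3
[21] read 'd'  n3⇒n4
[22] read 'c'  n4⇒n5  → match P0@[18:22],P2@[20:22]
[23] read 'c'  n5⇒n2 (via fail)
[24] read 'c'  n2⇒n3
[25] read 'd'  n3⇒n4
[26] read 'c'  n4⇒n5  → match P0@[22:26],P2@[24:26]
[27] read 'd'  n5⇒n8 (via fail)
[28] read 'b'  n8⇒n0 (via fail)
[29] read 'c'  n0⇒n1
[30] read 'c'  n1⇒n2
[31] read 'c'  n2⇒n3
[32] read 'd'  n3⇒n4
[33] read 'c'  n4⇒n5  → match P0@[29:33],P2@[31:33]
[34] read 'a'  n5⇒n0 (via fail)
[35] read 'd'  n0⇒n6
[36] read 'c'  n6⇒n7
[37] read 'a'  n7⇒n0 (via fail)
[38] read 'c'  n0⇒n1
[39] read 'c'  n1⇒n2

All matches (sorted): [[5,0],[5,2],[10,1],[22,0],[22,2],[26,0],[26,2],[33,0],[33,2]]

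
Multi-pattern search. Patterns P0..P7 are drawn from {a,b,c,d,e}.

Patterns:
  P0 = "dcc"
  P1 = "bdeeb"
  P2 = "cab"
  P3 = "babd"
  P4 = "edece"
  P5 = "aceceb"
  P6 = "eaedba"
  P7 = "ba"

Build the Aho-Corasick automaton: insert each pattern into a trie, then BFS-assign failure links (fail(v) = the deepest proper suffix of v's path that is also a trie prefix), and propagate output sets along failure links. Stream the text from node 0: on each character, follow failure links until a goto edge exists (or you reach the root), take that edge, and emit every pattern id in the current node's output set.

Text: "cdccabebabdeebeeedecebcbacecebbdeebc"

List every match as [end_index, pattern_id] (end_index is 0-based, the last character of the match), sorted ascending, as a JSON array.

Build:
Trie (insert patterns):
  0='ε' goto a→20 b→4 c→9 d→1 e→15
  1='d' goto c→2
  2='dc' goto c→3
  3='dcc' goto ·  ←P0
  4='b' goto a→12 d→5
  5='bd' goto e→6
  6='bde' goto e→7
  7='bdee' goto b→8
  8='bdeeb' goto ·  ←P1
  9='c' goto a→10
  10='ca' goto b→11
  11='cab' goto ·  ←P2
  12='ba' goto b→13  ←P7
  13='bab' goto d→14
  14='babd' goto ·  ←P3
  15='e' goto a→26 d→16
  16='ed' goto e→17
  17='ede' goto c→18
  18='edec' goto e→19
  19='edece' goto ·  ←P4
  20='a' goto c→21
  21='ac' goto e→22
  22='ace' goto c→23
  23='acec' goto e→24
  24='acece' goto b→25
  25='aceceb' goto ·  ←P5
  26='ea' goto e→27
  27='eae' goto d→28
  28='eaed' goto b→29
  29='eaedb' goto a→30
  30='eaedba' goto ·  ←P6

Failure links (BFS by depth):
  fail(1) 'd': from fail(0)=0 chase 'd': 0 ⇒ 0;  out=∅∪out(0)=∅
  fail(4) 'b': from fail(0)=0 chase 'b': 0 ⇒ 0;  out=∅∪out(0)=∅
  fail(9) 'c': from fail(0)=0 chase 'c': 0 ⇒ 0;  out=∅∪out(0)=∅
  fail(15) 'e': from fail(0)=0 chase 'e': 0 ⇒ 0;  out=∅∪out(0)=∅
  fail(20) 'a': from fail(0)=0 chase 'a': 0 ⇒ 0;  out=∅∪out(0)=∅
  fail(2) 'dc': from fail(1)=0 chase 'c': 0 ⇒ 9;  out=∅∪out(9)=∅
  fail(5) 'bd': from fail(4)=0 chase 'd': 0 ⇒ 1;  out=∅∪out(1)=∅
  fail(10) 'ca': from fail(9)=0 chase 'a': 0 ⇒ 20;  out=∅∪out(20)=∅
  fail(12) 'ba': from fail(4)=0 chase 'a': 0 ⇒ 20;  out={7}∪out(20)={7}
  fail(16) 'ed': from fail(15)=0 chase 'd': 0 ⇒ 1;  out=∅∪out(1)=∅
  fail(21) 'ac': from fail(20)=0 chase 'c': 0 ⇒ 9;  out=∅∪out(9)=∅
  fail(26) 'ea': from fail(15)=0 chase 'a': 0 ⇒ 20;  out=∅∪out(20)=∅
  fail(3) 'dcc': from fail(2)=9 chase 'c': 9→0 ⇒ 9;  out={0}∪out(9)={0}
  fail(6) 'bde': from fail(5)=1 chase 'e': 1→0 ⇒ 15;  out=∅∪out(15)=∅
  fail(11) 'cab': from fail(10)=20 chase 'b': 20→0 ⇒ 4;  out={2}∪out(4)={2}
  fail(13) 'bab': from fail(12)=20 chase 'b': 20→0 ⇒ 4;  out=∅∪out(4)=∅
  fail(17) 'ede': from fail(16)=1 chase 'e': 1→0 ⇒ 15;  out=∅∪out(15)=∅
  fail(22) 'ace': from fail(21)=9 chase 'e': 9→0 ⇒ 15;  out=∅∪out(15)=∅
  fail(27) 'eae': from fail(26)=20 chase 'e': 20→0 ⇒ 15;  out=∅∪out(15)=∅
  fail(7) 'bdee': from fail(6)=15 chase 'e': 15→0 ⇒ 15;  out=∅∪out(15)=∅
  fail(14) 'babd': from fail(13)=4 chase 'd': 4 ⇒ 5;  out={3}∪out(5)={3}
  fail(18) 'edec': from fail(17)=15 chase 'c': 15→0 ⇒ 9;  out=∅∪out(9)=∅
  fail(23) 'acec': from fail(22)=15 chase 'c': 15→0 ⇒ 9;  out=∅∪out(9)=∅
  fail(28) 'eaed': from fail(27)=15 chase 'd': 15 ⇒ 16;  out=∅∪out(16)=∅
  fail(8) 'bdeeb': from fail(7)=15 chase 'b': 15→0 ⇒ 4;  out={1}∪out(4)={1}
  fail(19) 'edece': from fail(18)=9 chase 'e': 9→0 ⇒ 15;  out={4}∪out(15)={4}
  fail(24) 'acece': from fail(23)=9 chase 'e': 9→0 ⇒ 15;  out=∅∪out(15)=∅
  fail(29) 'eaedb': from fail(28)=16 chase 'b': 16→1→0 ⇒ 4;  out=∅∪out(4)=∅
  fail(25) 'aceceb': from fail(24)=15 chase 'b': 15→0 ⇒ 4;  out={5}∪out(4)={5}
  fail(30) 'eaedba': from fail(29)=4 chase 'a': 4 ⇒ 12;  out={6}∪out(12)={6,7}

Text stream:
[0] read 'c'  n0⇒n9
[1] read 'd'  n9⇒n1 (via fail)
[2] read 'c'  n1⇒n2
[3] read 'c'  n2⇒n3  ** P0@[1:3]
[4] read 'a'  n3⇒n10 (via fail)
[5] read 'b'  n10⇒n11  ** P2@[3:5]
[6] read 'e'  n11⇒n15 (via fail)
[7] read 'b'  n15⇒n4 (via fail)
[8] read 'a'  n4⇒n12  ** P7@[7:8]
[9] read 'b'  n12⇒n13
[10] read 'd'  n13⇒n14  ** P3@[7:10]
[11] read 'e'  n14⇒n6 (via fail)
[12] read 'e'  n6⇒n7
[13] read 'b'  n7⇒n8  ** P1@[9:13]
[14] read 'e'  n8⇒n15 (via fail)
[15] read 'e'  n15⇒n15 (via fail)
[16] read 'e'  n15⇒n15 (via fail)
[17] read 'd'  n15⇒n16
[18] read 'e'  n16⇒n17
[19] read 'c'  n17⇒n18
[20] read 'e'  n18⇒n19  ** P4@[16:20]
[21] read 'b'  n19⇒n4 (via fail)
[22] read 'c'  n4⇒n9 (via fail)
[23] read 'b'  n9⇒n4 (via fail)
[24] read 'a'  n4⇒n12  ** P7@[23:24]
[25] read 'c'  n12⇒n21 (via fail)
[26] read 'e'  n21⇒n22
[27] read 'c'  n22⇒n23
[28] read 'e'  n23⇒n24
[29] read 'b'  n24⇒n25  ** P5@[24:29]
[30] read 'b'  n25⇒n4 (via fail)
[31] read 'd'  n4⇒n5
[32] read 'e'  n5⇒n6
[33] read 'e'  n6⇒n7
[34] read 'b'  n7⇒n8  ** P1@[30:34]
[35] read 'c'  n8⇒n9 (via fail)

Result: [[3,0],[5,2],[8,7],[10,3],[13,1],[20,4],[24,7],[29,5],[34,1]]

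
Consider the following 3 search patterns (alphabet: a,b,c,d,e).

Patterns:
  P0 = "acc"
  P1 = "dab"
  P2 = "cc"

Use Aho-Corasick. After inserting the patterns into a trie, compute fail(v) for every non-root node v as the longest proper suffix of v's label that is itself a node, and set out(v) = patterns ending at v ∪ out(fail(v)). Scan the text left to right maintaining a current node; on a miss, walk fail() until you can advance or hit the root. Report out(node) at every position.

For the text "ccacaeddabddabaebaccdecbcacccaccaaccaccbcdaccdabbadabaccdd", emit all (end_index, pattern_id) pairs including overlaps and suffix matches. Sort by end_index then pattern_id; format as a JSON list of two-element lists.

Construct AC machine:
Trie (insert patterns):
  0='ε' goto a→1 c→7 d→4
  1='a' goto c→2
  2='ac' goto c→3
  3='acc' goto ·  [P0 ends]
  4='d' goto a→5
  5='da' goto b→6
  6='dab' goto ·  [P1 ends]
  7='c' goto c→8
  8='cc' goto ·  [P2 ends]

BFS fail/out derivation:
  n1('a'): parent n0 fail=0; on 'a' 0 → fail=0;  out ∅∪∅=∅
  n4('d'): parent n0 fail=0; on 'd' 0 → fail=0;  out ∅∪∅=∅
  n7('c'): parent n0 fail=0; on 'c' 0 → fail=0;  out ∅∪∅=∅
  n2('ac'): parent n1 fail=0; on 'c' 0 → fail=7;  out ∅∪∅=∅
  n5('da'): parent n4 fail=0; on 'a' 0 → fail=1;  out ∅∪∅=∅
  n8('cc'): parent n7 fail=0; on 'c' 0 → fail=7;  out {2}∪∅={2}
  n3('acc'): parent n2 fail=7; on 'c' 7 → fail=8;  out {0}∪{2}={0,2}
  n6('dab'): parent n5 fail=1; on 'b' 1→0 → fail=0;  out {1}∪∅={1}

Run:
i=0 'c': node 0→7
i=1 'c': node 7→8  ** P2@[0:1]
i=2 'a': node 8→1 ·f
i=3 'c': node 1→2
i=4 'a': node 2→1 ·f
i=5 'e': node 1→0 ·f
i=6 'd': node 0→4
i=7 'd': node 4→4 ·f
i=8 'a': node 4→5
i=9 'b': node 5→6  ** P1@[7:9]
i=10 'd': node 6→4 ·f
i=11 'd': node 4→4 ·f
i=12 'a': node 4→5
i=13 'b': node 5→6  ** P1@[11:13]
i=14 'a': node 6→1 ·f
i=15 'e': node 1→0 ·f
i=16 'b': node 0→0
i=17 'a': node 0→1
i=18 'c': node 1→2
i=19 'c': node 2→3  ** P0@[17:19],P2@[18:19]
i=20 'd': node 3→4 ·f
i=21 'e': node 4→0 ·f
i=22 'c': node 0→7
i=23 'b': node 7→0 ·f
i=24 'c': node 0→7
i=25 'a': node 7→1 ·f
i=26 'c': node 1→2
i=27 'c': node 2→3  ** P0@[25:27],P2@[26:27]
i=28 'c': node 3→8 ·f  ** P2@[27:28]
i=29 'a': node 8→1 ·f
i=30 'c': node 1→2
i=31 'c': node 2→3  ** P0@[29:31],P2@[30:31]
i=32 'a': node 3→1 ·f
i=33 'a': node 1→1 ·f
i=34 'c': node 1→2
i=35 'c': node 2→3  ** P0@[33:35],P2@[34:35]
i=36 'a': node 3→1 ·f
i=37 'c': node 1→2
i=38 'c': node 2→3  ** P0@[36:38],P2@[37:38]
i=39 'b': node 3→0 ·f
i=40 'c': node 0→7
i=41 'd': node 7→4 ·f
i=42 'a': node 4→5
i=43 'c': node 5→2 ·f
i=44 'c': node 2→3  ** P0@[42:44],P2@[43:44]
i=45 'd': node 3→4 ·f
i=46 'a': node 4→5
i=47 'b': node 5→6  ** P1@[45:47]
i=48 'b': node 6→0 ·f
i=49 'a': node 0→1
i=50 'd': node 1→4 ·f
i=51 'a': node 4→5
i=52 'b': node 5→6  ** P1@[50:52]
i=53 'a': node 6→1 ·f
i=54 'c': node 1→2
i=55 'c': node 2→3  ** P0@[53:55],P2@[54:55]
i=56 'd': node 3→4 ·f
i=57 'd': node 4→4 ·f

Result: [[1,2],[9,1],[13,1],[19,0],[19,2],[27,0],[27,2],[28,2],[31,0],[31,2],[35,0],[35,2],[38,0],[38,2],[44,0],[44,2],[47,1],[52,1],[55,0],[55,2]]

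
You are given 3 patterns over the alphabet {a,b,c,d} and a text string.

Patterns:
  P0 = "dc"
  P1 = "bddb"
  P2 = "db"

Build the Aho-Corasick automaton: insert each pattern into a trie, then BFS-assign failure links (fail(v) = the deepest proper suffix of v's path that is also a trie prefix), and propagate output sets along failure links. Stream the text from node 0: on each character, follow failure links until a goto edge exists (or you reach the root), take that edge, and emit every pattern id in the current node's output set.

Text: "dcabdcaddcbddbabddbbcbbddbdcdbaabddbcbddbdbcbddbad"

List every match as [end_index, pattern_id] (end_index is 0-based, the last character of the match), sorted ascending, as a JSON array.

Build:
Trie nodes:
  0='ε' goto b→3 d→1
  1='d' goto b→7 c→2
  2='dc' goto ·  ←P0
  3='b' goto d→4
  4='bd' goto d→5
  5='bdd' goto b→6
  6='bddb' goto ·  ←P1
  7='db' goto ·  ←P2

Failure links (BFS by depth):
  n1('d'): parent n0 fail=0; on 'd' 0 → fail=0;  out ∅∪∅=∅
  n3('b'): parent n0 fail=0; on 'b' 0 → fail=0;  out ∅∪∅=∅
  n2('dc'): parent n1 fail=0; on 'c' 0 → fail=0;  out {0}∪∅={0}
  n4('bd'): parent n3 fail=0; on 'd' 0 → fail=1;  out ∅∪∅=∅
  n7('db'): parent n1 fail=0; on 'b' 0 → fail=3;  out {2}∪∅={2}
  n5('bdd'): parent n4 fail=1; on 'd' 1→0 → fail=1;  out ∅∪∅=∅
  n6('bddb'): parent n5 fail=1; on 'b' 1 → fail=7;  out {1}∪{2}={1,2}

Text stream:
pos 0 'd': at 1
pos 1 'c': at 2  ** P0@[0:1]
pos 2 'a': at 0 (via fail)
pos 3 'b': at 3
pos 4 'd': at 4
pos 5 'c': at 2 (via fail)  ** P0@[4:5]
pos 6 'a': at 0 (via fail)
pos 7 'd': at 1
pos 8 'd': at 1 (via fail)
pos 9 'c': at 2  ** P0@[8:9]
pos 10 'b': at 3 (via fail)
pos 11 'd': at 4
pos 12 'd': at 5
pos 13 'b': at 6  ** P1@[10:13],P2@[12:13]
pos 14 'a': at 0 (via fail)
pos 15 'b': at 3
pos 16 'd': at 4
pos 17 'd': at 5
pos 18 'b': at 6  ** P1@[15:18],P2@[17:18]
pos 19 'b': at 3 (via fail)
pos 20 'c': at 0 (via fail)
pos 21 'b': at 3
pos 22 'b': at 3 (via fail)
pos 23 'd': at 4
pos 24 'd': at 5
pos 25 'b': at 6  ** P1@[22:25],P2@[24:25]
pos 26 'd': at 4 (via fail)
pos 27 'c': at 2 (via fail)  ** P0@[26:27]
pos 28 'd': at 1 (via fail)
pos 29 'b': at 7  ** P2@[28:29]
pos 30 'a': at 0 (via fail)
pos 31 'a': at 0
pos 32 'b': at 3
pos 33 'd': at 4
pos 34 'd': at 5
pos 35 'b': at 6  ** P1@[32:35],P2@[34:35]
pos 36 'c': at 0 (via fail)
pos 37 'b': at 3
pos 38 'd': at 4
pos 39 'd': at 5
pos 40 'b': at 6  ** P1@[37:40],P2@[39:40]
pos 41 'd': at 4 (via fail)
pos 42 'b': at 7 (via fail)  ** P2@[41:42]
pos 43 'c': at 0 (via fail)
pos 44 'b': at 3
pos 45 'd': at 4
pos 46 'd': at 5
pos 47 'b': at 6  ** P1@[44:47],P2@[46:47]
pos 48 'a': at 0 (via fail)
pos 49 'd': at 1

Result: [[1,0],[5,0],[9,0],[13,1],[13,2],[18,1],[18,2],[25,1],[25,2],[27,0],[29,2],[35,1],[35,2],[40,1],[40,2],[42,2],[47,1],[47,2]]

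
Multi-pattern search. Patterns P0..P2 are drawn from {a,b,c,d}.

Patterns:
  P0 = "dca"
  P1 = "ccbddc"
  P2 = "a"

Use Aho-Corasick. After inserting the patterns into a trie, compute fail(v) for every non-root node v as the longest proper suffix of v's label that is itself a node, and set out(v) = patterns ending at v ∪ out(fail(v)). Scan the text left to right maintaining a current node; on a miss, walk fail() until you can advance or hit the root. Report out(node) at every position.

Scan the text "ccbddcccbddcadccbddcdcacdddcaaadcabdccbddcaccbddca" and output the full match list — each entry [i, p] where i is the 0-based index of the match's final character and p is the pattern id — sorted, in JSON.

Build automaton:
Trie (insert patterns):
  n0 'ε': a→10 c→4 d→1
  n1 'd': c→2
  n2 'dc': a→3
  n3 'dca': ·  [P0 ends]
  n4 'c': c→5
  n5 'cc': b→6
  n6 'ccb': d→7
  n7 'ccbd': d→8
  n8 'ccbdd': c→9
  n9 'ccbddc': ·  [P1 ends]
  n10 'a': ·  [P2 ends]

BFS fail/out derivation:
  fail(1) 'd': from fail(0)=0 chase 'd': 0 ⇒ 0;  out=∅∪out(0)=∅
  fail(4) 'c': from fail(0)=0 chase 'c': 0 ⇒ 0;  out=∅∪out(0)=∅
  fail(10) 'a': from fail(0)=0 chase 'a': 0 ⇒ 0;  out={2}∪out(0)={2}
  fail(2) 'dc': from fail(1)=0 chase 'c': 0 ⇒ 4;  out=∅∪out(4)=∅
  fail(5) 'cc': from fail(4)=0 chase 'c': 0 ⇒ 4;  out=∅∪out(4)=∅
  fail(3) 'dca': from fail(2)=4 chase 'a': 4→0 ⇒ 10;  out={0}∪out(10)={0,2}
  fail(6) 'ccb': from fail(5)=4 chase 'b': 4→0 ⇒ 0;  out=∅∪out(0)=∅
  fail(7) 'ccbd': from fail(6)=0 chase 'd': 0 ⇒ 1;  out=∅∪out(1)=∅
  fail(8) 'ccbdd': from fail(7)=1 chase 'd': 1→0 ⇒ 1;  out=∅∪out(1)=∅
  fail(9) 'ccbddc': from fail(8)=1 chase 'c': 1 ⇒ 2;  out={1}∪out(2)={1}

Run:
pos 0 'c': at 4
pos 1 'c': at 5
pos 2 'b': at 6
pos 3 'd': at 7
pos 4 'd': at 8
pos 5 'c': at 9  ** P1@[0:5]
pos 6 'c': at 5 (via fail)
pos 7 'c': at 5 (via fail)
pos 8 'b': at 6
pos 9 'd': at 7
pos 10 'd': at 8
pos 11 'c': at 9  ** P1@[6:11]
pos 12 'a': at 3 (via fail)  ** P0@[10:12],P2@[12:12]
pos 13 'd': at 1 (via fail)
pos 14 'c': at 2
pos 15 'c': at 5 (via fail)
pos 16 'b': at 6
pos 17 'd': at 7
pos 18 'd': at 8
pos 19 'c': at 9  ** P1@[14:19]
pos 20 'd': at 1 (via fail)
pos 21 'c': at 2
pos 22 'a': at 3  ** P0@[20:22],P2@[22:22]
pos 23 'c': at 4 (via fail)
pos 24 'd': at 1 (via fail)
pos 25 'd': at 1 (via fail)
pos 26 'd': at 1 (via fail)
pos 27 'c': at 2
pos 28 'a': at 3  ** P0@[26:28],P2@[28:28]
pos 29 'a': at 10 (via fail)  ** P2@[29:29]
pos 30 'a': at 10 (via fail)  ** P2@[30:30]
pos 31 'd': at 1 (via fail)
pos 32 'c': at 2
pos 33 'a': at 3  ** P0@[31:33],P2@[33:33]
pos 34 'b': at 0 (via fail)
pos 35 'd': at 1
pos 36 'c': at 2
pos 37 'c': at 5 (via fail)
pos 38 'b': at 6
pos 39 'd': at 7
pos 40 'd': at 8
pos 41 'c': at 9  ** P1@[36:41]
pos 42 'a': at 3 (via fail)  ** P0@[40:42],P2@[42:42]
pos 43 'c': at 4 (via fail)
pos 44 'c': at 5
pos 45 'b': at 6
pos 46 'd': at 7
pos 47 'd': at 8
pos 48 'c': at 9  ** P1@[43:48]
pos 49 'a': at 3 (via fail)  ** P0@[47:49],P2@[49:49]

All matches (sorted): [[5,1],[11,1],[12,0],[12,2],[19,1],[22,0],[22,2],[28,0],[28,2],[29,2],[30,2],[33,0],[33,2],[41,1],[42,0],[42,2],[48,1],[49,0],[49,2]]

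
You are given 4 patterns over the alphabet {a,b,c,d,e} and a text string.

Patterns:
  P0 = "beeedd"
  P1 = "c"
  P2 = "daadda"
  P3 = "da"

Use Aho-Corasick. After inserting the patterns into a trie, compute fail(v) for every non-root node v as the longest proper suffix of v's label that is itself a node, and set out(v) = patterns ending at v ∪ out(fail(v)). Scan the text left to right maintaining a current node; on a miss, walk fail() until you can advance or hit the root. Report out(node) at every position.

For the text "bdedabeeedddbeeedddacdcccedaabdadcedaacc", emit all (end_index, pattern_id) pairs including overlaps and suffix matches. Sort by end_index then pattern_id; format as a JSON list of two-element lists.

Construct AC machine:
Trie (insert patterns):
  0='ε' goto b→1 c→7 d→8
  1='b' goto e→2
  2='be' goto e→3
  3='bee' goto e→4
  4='beee' goto d→5
  5='beeed' goto d→6
  6='beeedd' goto ·  [P0 ends]
  7='c' goto ·  [P1 ends]
  8='d' goto a→9
  9='da' goto a→10  [P3 ends]
  10='daa' goto d→11
  11='daad' goto d→12
  12='daadd' goto a→13
  13='daadda' goto ·  [P2 ends]

BFS fail/out derivation:
  fail(1) 'b': from fail(0)=0 chase 'b': 0 ⇒ 0;  out=∅∪out(0)=∅
  fail(7) 'c': from fail(0)=0 chase 'c': 0 ⇒ 0;  out={1}∪out(0)={1}
  fail(8) 'd': from fail(0)=0 chase 'd': 0 ⇒ 0;  out=∅∪out(0)=∅
  fail(2) 'be': from fail(1)=0 chase 'e': 0 ⇒ 0;  out=∅∪out(0)=∅
  fail(9) 'da': from fail(8)=0 chase 'a': 0 ⇒ 0;  out={3}∪out(0)={3}
  fail(3) 'bee': from fail(2)=0 chase 'e': 0 ⇒ 0;  out=∅∪out(0)=∅
  fail(10) 'daa': from fail(9)=0 chase 'a': 0 ⇒ 0;  out=∅∪out(0)=∅
  fail(4) 'beee': from fail(3)=0 chase 'e': 0 ⇒ 0;  out=∅∪out(0)=∅
  fail(11) 'daad': from fail(10)=0 chase 'd': 0 ⇒ 8;  out=∅∪out(8)=∅
  fail(5) 'beeed': from fail(4)=0 chase 'd': 0 ⇒ 8;  out=∅∪out(8)=∅
  fail(12) 'daadd': from fail(11)=8 chase 'd': 8→0 ⇒ 8;  out=∅∪out(8)=∅
  fail(6) 'beeedd': from fail(5)=8 chase 'd': 8→0 ⇒ 8;  out={0}∪out(8)={0}
  fail(13) 'daadda': from fail(12)=8 chase 'a': 8 ⇒ 9;  out={2}∪out(9)={2,3}

Text stream:
[0] read 'b'  n0⇒n1
[1] read 'd'  n1⇒n8 (via fail)
[2] read 'e'  n8⇒n0 (via fail)
[3] read 'd'  n0⇒n8
[4] read 'a'  n8⇒n9  ** P3@[3:4]
[5] read 'b'  n9⇒n1 (via fail)
[6] read 'e'  n1⇒n2
[7] read 'e'  n2⇒n3
[8] read 'e'  n3⇒n4
[9] read 'd'  n4⇒n5
[10] read 'd'  n5⇒n6  ** P0@[5:10]
[11] read 'd'  n6⇒n8 (via fail)
[12] read 'b'  n8⇒n1 (via fail)
[13] read 'e'  n1⇒n2
[14] read 'e'  n2⇒n3
[15] read 'e'  n3⇒n4
[16] read 'd'  n4⇒n5
[17] read 'd'  n5⇒n6  ** P0@[12:17]
[18] read 'd'  n6⇒n8 (via fail)
[19] read 'a'  n8⇒n9  ** P3@[18:19]
[20] read 'c'  n9⇒n7 (via fail)  ** P1@[20:20]
[21] read 'd'  n7⇒n8 (via fail)
[22] read 'c'  n8⇒n7 (via fail)  ** P1@[22:22]
[23] read 'c'  n7⇒n7 (via fail)  ** P1@[23:23]
[24] read 'c'  n7⇒n7 (via fail)  ** P1@[24:24]
[25] read 'e'  n7⇒n0 (via fail)
[26] read 'd'  n0⇒n8
[27] read 'a'  n8⇒n9  ** P3@[26:27]
[28] read 'a'  n9⇒n10
[29] read 'b'  n10⇒n1 (via fail)
[30] read 'd'  n1⇒n8 (via fail)
[31] read 'a'  n8⇒n9  ** P3@[30:31]
[32] read 'd'  n9⇒n8 (via fail)
[33] read 'c'  n8⇒n7 (via fail)  ** P1@[33:33]
[34] read 'e'  n7⇒n0 (via fail)
[35] read 'd'  n0⇒n8
[36] read 'a'  n8⇒n9  ** P3@[35:36]
[37] read 'a'  n9⇒n10
[38] read 'c'  n10⇒n7 (via fail)  ** P1@[38:38]
[39] read 'c'  n7⇒n7 (via fail)  ** P1@[39:39]

Matches: [[4,3],[10,0],[17,0],[19,3],[20,1],[22,1],[23,1],[24,1],[27,3],[31,3],[33,1],[36,3],[38,1],[39,1]]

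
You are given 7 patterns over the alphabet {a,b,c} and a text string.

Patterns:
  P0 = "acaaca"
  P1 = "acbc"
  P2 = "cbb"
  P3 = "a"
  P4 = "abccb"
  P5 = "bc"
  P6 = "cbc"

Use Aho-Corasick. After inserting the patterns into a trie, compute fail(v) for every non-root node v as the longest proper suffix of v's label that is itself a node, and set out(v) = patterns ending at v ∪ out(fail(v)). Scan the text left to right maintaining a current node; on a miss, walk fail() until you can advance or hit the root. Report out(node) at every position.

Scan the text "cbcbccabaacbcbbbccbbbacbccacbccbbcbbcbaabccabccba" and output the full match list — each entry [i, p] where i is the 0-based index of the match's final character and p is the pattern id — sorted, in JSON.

Build:
Trie nodes:
  n0 'ε': a→1 b→16 c→9
  n1 'a': b→12 c→2  [P3 ends]
  n2 'ac': a→3 b→7
  n3 'aca': a→4
  n4 'acaa': c→5
  n5 'acaac': a→6
  n6 'acaaca': ·  [P0 ends]
  n7 'acb': c→8
  n8 'acbc': ·  [P1 ends]
  n9 'c': b→10
  n10 'cb': b→11 c→18
  n11 'cbb': ·  [P2 ends]
  n12 'ab': c→13
  n13 'abc': c→14
  n14 'abcc': b→15
  n15 'abccb': ·  [P4 ends]
  n16 'b': c→17
  n17 'bc': ·  [P5 ends]
  n18 'cbc': ·  [P6 ends]

Failure links (BFS by depth):
  fail(1) 'a': from fail(0)=0 chase 'a': 0 ⇒ 0;  out={3}∪out(0)={3}
  fail(9) 'c': from fail(0)=0 chase 'c': 0 ⇒ 0;  out=∅∪out(0)=∅
  fail(16) 'b': from fail(0)=0 chase 'b': 0 ⇒ 0;  out=∅∪out(0)=∅
  fail(2) 'ac': from fail(1)=0 chase 'c': 0 ⇒ 9;  out=∅∪out(9)=∅
  fail(10) 'cb': from fail(9)=0 chase 'b': 0 ⇒ 16;  out=∅∪out(16)=∅
  fail(12) 'ab': from fail(1)=0 chase 'b': 0 ⇒ 16;  out=∅∪out(16)=∅
  fail(17) 'bc': from fail(16)=0 chase 'c': 0 ⇒ 9;  out={5}∪out(9)={5}
  fail(3) 'aca': from fail(2)=9 chase 'a': 9→0 ⇒ 1;  out=∅∪out(1)={3}
  fail(7) 'acb': from fail(2)=9 chase 'b': 9 ⇒ 10;  out=∅∪out(10)=∅
  fail(11) 'cbb': from fail(10)=16 chase 'b': 16→0 ⇒ 16;  out={2}∪out(16)={2}
  fail(13) 'abc': from fail(12)=16 chase 'c': 16 ⇒ 17;  out=∅∪out(17)={5}
  fail(18) 'cbc': from fail(10)=16 chase 'c': 16 ⇒ 17;  out={6}∪out(17)={5,6}
  fail(4) 'acaa': from fail(3)=1 chase 'a': 1→0 ⇒ 1;  out=∅∪out(1)={3}
  fail(8) 'acbc': from fail(7)=10 chase 'c': 10 ⇒ 18;  out={1}∪out(18)={1,5,6}
  fail(14) 'abcc': from fail(13)=17 chase 'c': 17→9→0 ⇒ 9;  out=∅∪out(9)=∅
  fail(5) 'acaac': from fail(4)=1 chase 'c': 1 ⇒ 2;  out=∅∪out(2)=∅
  fail(15) 'abccb': from fail(14)=9 chase 'b': 9 ⇒ 10;  out={4}∪out(10)={4}
  fail(6) 'acaaca': from fail(5)=2 chase 'a': 2 ⇒ 3;  out={0}∪out(3)={0,3}

Text stream:
pos 0 'c': at 9
pos 1 'b': at 10
pos 2 'c': at 18  emit P5@[1:2],P6@[0:2]
pos 3 'b': at 10 (fail-walked)
pos 4 'c': at 18  emit P5@[3:4],P6@[2:4]
pos 5 'c': at 9 (fail-walked)
pos 6 'a': at 1 (fail-walked)  emit P3@[6:6]
pos 7 'b': at 12
pos 8 'a': at 1 (fail-walked)  emit P3@[8:8]
pos 9 'a': at 1 (fail-walked)  emit P3@[9:9]
pos 10 'c': at 2
pos 11 'b': at 7
pos 12 'c': at 8  emit P1@[9:12],P5@[11:12],P6@[10:12]
pos 13 'b': at 10 (fail-walked)
pos 14 'b': at 11  emit P2@[12:14]
pos 15 'b': at 16 (fail-walked)
pos 16 'c': at 17  emit P5@[15:16]
pos 17 'c': at 9 (fail-walked)
pos 18 'b': at 10
pos 19 'b': at 11  emit P2@[17:19]
pos 20 'b': at 16 (fail-walked)
pos 21 'a': at 1 (fail-walked)  emit P3@[21:21]
pos 22 'c': at 2
pos 23 'b': at 7
pos 24 'c': at 8  emit P1@[21:24],P5@[23:24],P6@[22:24]
pos 25 'c': at 9 (fail-walked)
pos 26 'a': at 1 (fail-walked)  emit P3@[26:26]
pos 27 'c': at 2
pos 28 'b': at 7
pos 29 'c': at 8  emit P1@[26:29],P5@[28:29],P6@[27:29]
pos 30 'c': at 9 (fail-walked)
pos 31 'b': at 10
pos 32 'b': at 11  emit P2@[30:32]
pos 33 'c': at 17 (fail-walked)  emit P5@[32:33]
pos 34 'b': at 10 (fail-walked)
pos 35 'b': at 11  emit P2@[33:35]
pos 36 'c': at 17 (fail-walked)  emit P5@[35:36]
pos 37 'b': at 10 (fail-walked)
pos 38 'a': at 1 (fail-walked)  emit P3@[38:38]
pos 39 'a': at 1 (fail-walked)  emit P3@[39:39]
pos 40 'b': at 12
pos 41 'c': at 13  emit P5@[40:41]
pos 42 'c': at 14
pos 43 'a': at 1 (fail-walked)  emit P3@[43:43]
pos 44 'b': at 12
pos 45 'c': at 13  emit P5@[44:45]
pos 46 'c': at 14
pos 47 'b': at 15  emit P4@[43:47]
pos 48 'a': at 1 (fail-walked)  emit P3@[48:48]

Result: [[2,5],[2,6],[4,5],[4,6],[6,3],[8,3],[9,3],[12,1],[12,5],[12,6],[14,2],[16,5],[19,2],[21,3],[24,1],[24,5],[24,6],[26,3],[29,1],[29,5],[29,6],[32,2],[33,5],[35,2],[36,5],[38,3],[39,3],[41,5],[43,3],[45,5],[47,4],[48,3]]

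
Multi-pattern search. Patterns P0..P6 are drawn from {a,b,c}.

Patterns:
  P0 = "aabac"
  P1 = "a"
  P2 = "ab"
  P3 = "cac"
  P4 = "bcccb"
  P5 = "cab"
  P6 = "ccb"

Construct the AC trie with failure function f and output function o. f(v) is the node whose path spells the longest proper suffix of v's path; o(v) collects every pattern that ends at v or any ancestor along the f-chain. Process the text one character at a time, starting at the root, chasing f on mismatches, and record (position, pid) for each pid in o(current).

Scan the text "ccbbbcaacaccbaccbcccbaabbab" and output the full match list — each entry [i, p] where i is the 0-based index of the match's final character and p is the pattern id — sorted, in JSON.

Build automaton:
Trie nodes:
  0='ε' goto a→1 b→10 c→7
  1='a' goto a→2 b→6  ←P1
  2='aa' goto b→3
  3='aab' goto a→4
  4='aaba' goto c→5
  5='aabac' goto ·  ←P0
  6='ab' goto ·  ←P2
  7='c' goto a→8 c→16
  8='ca' goto b→15 c→9
  9='cac' goto ·  ←P3
  10='b' goto c→11
  11='bc' goto c→12
  12='bcc' goto c→13
  13='bccc' goto b→14
  14='bcccb' goto ·  ←P4
  15='cab' goto ·  ←P5
  16='cc' goto b→17
  17='ccb' goto ·  ←P6

BFS fail/out derivation:
  fail(1) 'a': from fail(0)=0 chase 'a': 0 ⇒ 0;  out={1}∪out(0)={1}
  fail(7) 'c': from fail(0)=0 chase 'c': 0 ⇒ 0;  out=∅∪out(0)=∅
  fail(10) 'b': from fail(0)=0 chase 'b': 0 ⇒ 0;  out=∅∪out(0)=∅
  fail(2) 'aa': from fail(1)=0 chase 'a': 0 ⇒ 1;  out=∅∪out(1)={1}
  fail(6) 'ab': from fail(1)=0 chase 'b': 0 ⇒ 10;  out={2}∪out(10)={2}
  fail(8) 'ca': from fail(7)=0 chase 'a': 0 ⇒ 1;  out=∅∪out(1)={1}
  fail(11) 'bc': from fail(10)=0 chase 'c': 0 ⇒ 7;  out=∅∪out(7)=∅
  fail(16) 'cc': from fail(7)=0 chase 'c': 0 ⇒ 7;  out=∅∪out(7)=∅
  fail(3) 'aab': from fail(2)=1 chase 'b': 1 ⇒ 6;  out=∅∪out(6)={2}
  fail(9) 'cac': from fail(8)=1 chase 'c': 1→0 ⇒ 7;  out={3}∪out(7)={3}
  fail(12) 'bcc': from fail(11)=7 chase 'c': 7 ⇒ 16;  out=∅∪out(16)=∅
  fail(15) 'cab': from fail(8)=1 chase 'b': 1 ⇒ 6;  out={5}∪out(6)={2,5}
  fail(17) 'ccb': from fail(16)=7 chase 'b': 7→0 ⇒ 10;  out={6}∪out(10)={6}
  fail(4) 'aaba': from fail(3)=6 chase 'a': 6→10→0 ⇒ 1;  out=∅∪out(1)={1}
  fail(13) 'bccc': from fail(12)=16 chase 'c': 16→7 ⇒ 16;  out=∅∪out(16)=∅
  fail(5) 'aabac': from fail(4)=1 chase 'c': 1→0 ⇒ 7;  out={0}∪out(7)={0}
  fail(14) 'bcccb': from fail(13)=16 chase 'b': 16 ⇒ 17;  out={4}∪out(17)={4,6}

Text stream:
i=0 'c': node 0→7
i=1 'c': node 7→16
i=2 'b': node 16→17  → match P6@[0:2]
i=3 'b': node 17→10 ·f
i=4 'b': node 10→10 ·f
i=5 'c': node 10→11
i=6 'a': node 11→8 ·f  → match P1@[6:6]
i=7 'a': node 8→2 ·f  → match P1@[7:7]
i=8 'c': node 2→7 ·f
i=9 'a': node 7→8  → match P1@[9:9]
i=10 'c': node 8→9  → match P3@[8:10]
i=11 'c': node 9→16 ·f
i=12 'b': node 16→17  → match P6@[10:12]
i=13 'a': node 17→1 ·f  → match P1@[13:13]
i=14 'c': node 1→7 ·f
i=15 'c': node 7→16
i=16 'b': node 16→17  → match P6@[14:16]
i=17 'c': node 17→11 ·f
i=18 'c': node 11→12
i=19 'c': node 12→13
i=20 'b': node 13→14  → match P4@[16:20],P6@[18:20]
i=21 'a': node 14→1 ·f  → match P1@[21:21]
i=22 'a': node 1→2  → match P1@[22:22]
i=23 'b': node 2→3  → match P2@[22:23]
i=24 'b': node 3→10 ·f
i=25 'a': node 10→1 ·f  → match P1@[25:25]
i=26 'b': node 1→6  → match P2@[25:26]

Matches: [[2,6],[6,1],[7,1],[9,1],[10,3],[12,6],[13,1],[16,6],[20,4],[20,6],[21,1],[22,1],[23,2],[25,1],[26,2]]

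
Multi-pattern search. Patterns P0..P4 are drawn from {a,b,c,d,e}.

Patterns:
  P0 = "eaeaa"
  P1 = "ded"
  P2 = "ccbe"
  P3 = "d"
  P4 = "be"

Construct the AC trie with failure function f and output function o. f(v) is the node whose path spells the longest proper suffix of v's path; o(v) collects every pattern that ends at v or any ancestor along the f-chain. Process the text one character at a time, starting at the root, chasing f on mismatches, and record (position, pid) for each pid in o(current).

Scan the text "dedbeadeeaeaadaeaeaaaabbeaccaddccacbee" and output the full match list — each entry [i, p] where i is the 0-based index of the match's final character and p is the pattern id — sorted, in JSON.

Construct AC machine:
Trie (insert patterns):
  n0 'ε': b→13 c→9 d→6 e→1
  n1 'e': a→2
  n2 'ea': e→3
  n3 'eae': a→4
  n4 'eaea': a→5
  n5 'eaeaa': ·  [P0 ends]
  n6 'd': e→7  [P3 ends]
  n7 'de': d→8
  n8 'ded': ·  [P1 ends]
  n9 'c': c→10
  n10 'cc': b→11
  n11 'ccb': e→12
  n12 'ccbe': ·  [P2 ends]
  n13 'b': e→14
  n14 'be': ·  [P4 ends]

BFS fail/out derivation:
  n1('e'): parent n0 fail=0; on 'e' 0 → fail=0;  out ∅∪∅=∅
  n6('d'): parent n0 fail=0; on 'd' 0 → fail=0;  out {3}∪∅={3}
  n9('c'): parent n0 fail=0; on 'c' 0 → fail=0;  out ∅∪∅=∅
  n13('b'): parent n0 fail=0; on 'b' 0 → fail=0;  out ∅∪∅=∅
  n2('ea'): parent n1 fail=0; on 'a' 0 → fail=0;  out ∅∪∅=∅
  n7('de'): parent n6 fail=0; on 'e' 0 → fail=1;  out ∅∪∅=∅
  n10('cc'): parent n9 fail=0; on 'c' 0 → fail=9;  out ∅∪∅=∅
  n14('be'): parent n13 fail=0; on 'e' 0 → fail=1;  out {4}∪∅={4}
  n3('eae'): parent n2 fail=0; on 'e' 0 → fail=1;  out ∅∪∅=∅
  n8('ded'): parent n7 fail=1; on 'd' 1→0 → fail=6;  out {1}∪{3}={1,3}
  n11('ccb'): parent n10 fail=9; on 'b' 9→0 → fail=13;  out ∅∪∅=∅
  n4('eaea'): parent n3 fail=1; on 'a' 1 → fail=2;  out ∅∪∅=∅
  n12('ccbe'): parent n11 fail=13; on 'e' 13 → fail=14;  out {2}∪{4}={2,4}
  n5('eaeaa'): parent n4 fail=2; on 'a' 2→0 → fail=0;  out {0}∪∅={0}

Text stream:
i=0 'd': node 0→6  emit P3@[0:0]
i=1 'e': node 6→7
i=2 'd': node 7→8  emit P1@[0:2],P3@[2:2]
i=3 'b': node 8→13 (via fail)
i=4 'e': node 13→14  emit P4@[3:4]
i=5 'a': node 14→2 (via fail)
i=6 'd': node 2→6 (via fail)  emit P3@[6:6]
i=7 'e': node 6→7
i=8 'e': node 7→1 (via fail)
i=9 'a': node 1→2
i=10 'e': node 2→3
i=11 'a': node 3→4
i=12 'a': node 4→5  emit P0@[8:12]
i=13 'd': node 5→6 (via fail)  emit P3@[13:13]
i=14 'a': node 6→0 (via fail)
i=15 'e': node 0→1
i=16 'a': node 1→2
i=17 'e': node 2→3
i=18 'a': node 3→4
i=19 'a': node 4→5  emit P0@[15:19]
i=20 'a': node 5→0 (via fail)
i=21 'a': node 0→0
i=22 'b': node 0→13
i=23 'b': node 13→13 (via fail)
i=24 'e': node 13→14  emit P4@[23:24]
i=25 'a': node 14→2 (via fail)
i=26 'c': node 2→9 (via fail)
i=27 'c': node 9→10
i=28 'a': node 10→0 (via fail)
i=29 'd': node 0→6  emit P3@[29:29]
i=30 'd': node 6→6 (via fail)  emit P3@[30:30]
i=31 'c': node 6→9 (via fail)
i=32 'c': node 9→10
i=33 'a': node 10→0 (via fail)
i=34 'c': node 0→9
i=35 'b': node 9→13 (via fail)
i=36 'e': node 13→14  emit P4@[35:36]
i=37 'e': node 14→1 (via fail)

Result: [[0,3],[2,1],[2,3],[4,4],[6,3],[12,0],[13,3],[19,0],[24,4],[29,3],[30,3],[36,4]]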